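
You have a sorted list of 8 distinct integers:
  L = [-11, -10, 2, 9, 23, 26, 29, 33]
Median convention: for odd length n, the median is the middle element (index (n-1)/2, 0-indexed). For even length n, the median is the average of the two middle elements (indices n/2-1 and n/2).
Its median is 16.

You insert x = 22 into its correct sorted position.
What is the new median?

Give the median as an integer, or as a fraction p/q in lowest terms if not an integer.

Old list (sorted, length 8): [-11, -10, 2, 9, 23, 26, 29, 33]
Old median = 16
Insert x = 22
Old length even (8). Middle pair: indices 3,4 = 9,23.
New length odd (9). New median = single middle element.
x = 22: 4 elements are < x, 4 elements are > x.
New sorted list: [-11, -10, 2, 9, 22, 23, 26, 29, 33]
New median = 22

Answer: 22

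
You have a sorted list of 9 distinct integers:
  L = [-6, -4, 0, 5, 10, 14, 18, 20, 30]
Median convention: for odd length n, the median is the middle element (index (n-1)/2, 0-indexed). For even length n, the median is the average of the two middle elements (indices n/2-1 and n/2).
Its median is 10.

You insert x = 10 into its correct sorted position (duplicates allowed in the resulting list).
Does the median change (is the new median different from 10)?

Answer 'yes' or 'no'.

Old median = 10
Insert x = 10
New median = 10
Changed? no

Answer: no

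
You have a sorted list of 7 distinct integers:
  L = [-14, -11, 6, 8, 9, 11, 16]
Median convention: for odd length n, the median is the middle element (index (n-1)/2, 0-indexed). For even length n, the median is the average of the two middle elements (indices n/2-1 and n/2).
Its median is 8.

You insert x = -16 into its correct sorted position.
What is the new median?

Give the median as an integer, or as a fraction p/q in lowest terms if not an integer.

Answer: 7

Derivation:
Old list (sorted, length 7): [-14, -11, 6, 8, 9, 11, 16]
Old median = 8
Insert x = -16
Old length odd (7). Middle was index 3 = 8.
New length even (8). New median = avg of two middle elements.
x = -16: 0 elements are < x, 7 elements are > x.
New sorted list: [-16, -14, -11, 6, 8, 9, 11, 16]
New median = 7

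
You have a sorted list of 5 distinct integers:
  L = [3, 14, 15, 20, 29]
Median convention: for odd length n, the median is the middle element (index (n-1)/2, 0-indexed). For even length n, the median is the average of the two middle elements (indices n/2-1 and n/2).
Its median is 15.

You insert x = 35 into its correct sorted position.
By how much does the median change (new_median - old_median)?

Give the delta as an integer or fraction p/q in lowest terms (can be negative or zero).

Old median = 15
After inserting x = 35: new sorted = [3, 14, 15, 20, 29, 35]
New median = 35/2
Delta = 35/2 - 15 = 5/2

Answer: 5/2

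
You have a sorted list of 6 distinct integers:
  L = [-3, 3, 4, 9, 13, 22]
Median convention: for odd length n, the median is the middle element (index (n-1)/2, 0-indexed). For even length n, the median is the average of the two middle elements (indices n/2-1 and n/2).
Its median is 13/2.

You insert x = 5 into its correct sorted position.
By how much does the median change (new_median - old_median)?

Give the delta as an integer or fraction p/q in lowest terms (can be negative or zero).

Answer: -3/2

Derivation:
Old median = 13/2
After inserting x = 5: new sorted = [-3, 3, 4, 5, 9, 13, 22]
New median = 5
Delta = 5 - 13/2 = -3/2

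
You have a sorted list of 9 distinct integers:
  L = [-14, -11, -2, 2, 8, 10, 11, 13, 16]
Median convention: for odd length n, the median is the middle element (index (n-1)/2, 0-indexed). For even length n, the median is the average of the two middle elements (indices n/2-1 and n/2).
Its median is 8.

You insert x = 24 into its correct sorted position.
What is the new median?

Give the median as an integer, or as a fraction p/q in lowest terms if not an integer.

Old list (sorted, length 9): [-14, -11, -2, 2, 8, 10, 11, 13, 16]
Old median = 8
Insert x = 24
Old length odd (9). Middle was index 4 = 8.
New length even (10). New median = avg of two middle elements.
x = 24: 9 elements are < x, 0 elements are > x.
New sorted list: [-14, -11, -2, 2, 8, 10, 11, 13, 16, 24]
New median = 9

Answer: 9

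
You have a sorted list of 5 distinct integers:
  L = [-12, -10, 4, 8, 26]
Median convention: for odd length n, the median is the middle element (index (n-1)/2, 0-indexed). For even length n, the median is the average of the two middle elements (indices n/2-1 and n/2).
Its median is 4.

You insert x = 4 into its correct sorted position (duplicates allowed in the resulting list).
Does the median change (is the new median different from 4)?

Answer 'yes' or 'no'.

Old median = 4
Insert x = 4
New median = 4
Changed? no

Answer: no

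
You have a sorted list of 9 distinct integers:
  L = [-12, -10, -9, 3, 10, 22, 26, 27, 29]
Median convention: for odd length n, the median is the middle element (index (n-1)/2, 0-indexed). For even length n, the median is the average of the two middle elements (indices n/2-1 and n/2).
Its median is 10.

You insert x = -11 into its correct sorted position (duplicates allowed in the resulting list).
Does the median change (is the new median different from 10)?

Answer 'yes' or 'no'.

Answer: yes

Derivation:
Old median = 10
Insert x = -11
New median = 13/2
Changed? yes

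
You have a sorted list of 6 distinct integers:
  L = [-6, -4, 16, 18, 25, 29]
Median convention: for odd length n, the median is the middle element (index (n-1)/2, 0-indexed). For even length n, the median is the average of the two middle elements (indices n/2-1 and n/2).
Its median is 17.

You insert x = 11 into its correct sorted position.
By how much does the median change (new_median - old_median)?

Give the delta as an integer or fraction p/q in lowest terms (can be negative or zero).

Old median = 17
After inserting x = 11: new sorted = [-6, -4, 11, 16, 18, 25, 29]
New median = 16
Delta = 16 - 17 = -1

Answer: -1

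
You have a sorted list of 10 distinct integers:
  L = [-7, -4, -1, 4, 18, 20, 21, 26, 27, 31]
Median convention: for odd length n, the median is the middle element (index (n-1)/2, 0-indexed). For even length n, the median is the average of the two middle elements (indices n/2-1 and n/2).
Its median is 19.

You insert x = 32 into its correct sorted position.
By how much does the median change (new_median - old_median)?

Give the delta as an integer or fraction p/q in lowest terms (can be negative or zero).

Answer: 1

Derivation:
Old median = 19
After inserting x = 32: new sorted = [-7, -4, -1, 4, 18, 20, 21, 26, 27, 31, 32]
New median = 20
Delta = 20 - 19 = 1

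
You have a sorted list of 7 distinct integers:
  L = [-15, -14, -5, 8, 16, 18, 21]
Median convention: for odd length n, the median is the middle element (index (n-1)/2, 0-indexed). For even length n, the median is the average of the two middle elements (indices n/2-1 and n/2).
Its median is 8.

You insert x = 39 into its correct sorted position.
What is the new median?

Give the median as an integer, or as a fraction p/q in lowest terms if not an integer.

Answer: 12

Derivation:
Old list (sorted, length 7): [-15, -14, -5, 8, 16, 18, 21]
Old median = 8
Insert x = 39
Old length odd (7). Middle was index 3 = 8.
New length even (8). New median = avg of two middle elements.
x = 39: 7 elements are < x, 0 elements are > x.
New sorted list: [-15, -14, -5, 8, 16, 18, 21, 39]
New median = 12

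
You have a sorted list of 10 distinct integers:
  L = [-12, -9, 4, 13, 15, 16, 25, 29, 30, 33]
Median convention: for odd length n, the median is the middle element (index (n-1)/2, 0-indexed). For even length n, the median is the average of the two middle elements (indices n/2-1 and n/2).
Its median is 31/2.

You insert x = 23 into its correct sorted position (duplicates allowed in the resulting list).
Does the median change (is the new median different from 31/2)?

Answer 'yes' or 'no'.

Answer: yes

Derivation:
Old median = 31/2
Insert x = 23
New median = 16
Changed? yes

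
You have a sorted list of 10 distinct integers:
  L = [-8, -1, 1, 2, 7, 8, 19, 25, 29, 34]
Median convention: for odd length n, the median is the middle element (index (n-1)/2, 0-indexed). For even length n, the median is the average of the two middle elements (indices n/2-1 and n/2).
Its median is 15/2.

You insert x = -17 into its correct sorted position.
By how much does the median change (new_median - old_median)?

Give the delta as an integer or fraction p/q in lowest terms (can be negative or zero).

Old median = 15/2
After inserting x = -17: new sorted = [-17, -8, -1, 1, 2, 7, 8, 19, 25, 29, 34]
New median = 7
Delta = 7 - 15/2 = -1/2

Answer: -1/2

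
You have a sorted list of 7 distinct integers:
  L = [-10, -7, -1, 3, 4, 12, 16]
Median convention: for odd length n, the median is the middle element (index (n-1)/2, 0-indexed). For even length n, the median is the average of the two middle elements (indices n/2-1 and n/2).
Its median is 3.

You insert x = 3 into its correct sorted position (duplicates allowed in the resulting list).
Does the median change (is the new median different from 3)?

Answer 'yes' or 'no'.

Answer: no

Derivation:
Old median = 3
Insert x = 3
New median = 3
Changed? no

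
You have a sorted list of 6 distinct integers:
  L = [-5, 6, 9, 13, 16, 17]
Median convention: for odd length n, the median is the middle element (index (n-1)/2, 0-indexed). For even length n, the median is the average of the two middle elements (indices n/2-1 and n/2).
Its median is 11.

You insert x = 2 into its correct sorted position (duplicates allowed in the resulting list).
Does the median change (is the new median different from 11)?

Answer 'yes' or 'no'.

Old median = 11
Insert x = 2
New median = 9
Changed? yes

Answer: yes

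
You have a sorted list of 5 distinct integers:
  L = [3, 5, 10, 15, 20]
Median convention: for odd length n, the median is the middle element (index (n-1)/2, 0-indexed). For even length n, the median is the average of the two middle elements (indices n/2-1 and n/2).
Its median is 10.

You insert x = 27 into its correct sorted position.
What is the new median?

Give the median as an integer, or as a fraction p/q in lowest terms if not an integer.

Old list (sorted, length 5): [3, 5, 10, 15, 20]
Old median = 10
Insert x = 27
Old length odd (5). Middle was index 2 = 10.
New length even (6). New median = avg of two middle elements.
x = 27: 5 elements are < x, 0 elements are > x.
New sorted list: [3, 5, 10, 15, 20, 27]
New median = 25/2

Answer: 25/2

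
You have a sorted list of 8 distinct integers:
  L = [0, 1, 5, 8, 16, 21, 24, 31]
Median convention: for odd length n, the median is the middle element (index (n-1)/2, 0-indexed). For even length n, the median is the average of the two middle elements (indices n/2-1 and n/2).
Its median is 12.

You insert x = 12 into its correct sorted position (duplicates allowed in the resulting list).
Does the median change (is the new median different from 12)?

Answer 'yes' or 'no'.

Old median = 12
Insert x = 12
New median = 12
Changed? no

Answer: no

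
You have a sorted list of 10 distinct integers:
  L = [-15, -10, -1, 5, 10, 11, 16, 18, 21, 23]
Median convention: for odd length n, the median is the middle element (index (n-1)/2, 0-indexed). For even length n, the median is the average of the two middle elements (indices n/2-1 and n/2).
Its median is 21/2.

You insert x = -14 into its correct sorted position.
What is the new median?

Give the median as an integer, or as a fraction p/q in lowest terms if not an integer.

Answer: 10

Derivation:
Old list (sorted, length 10): [-15, -10, -1, 5, 10, 11, 16, 18, 21, 23]
Old median = 21/2
Insert x = -14
Old length even (10). Middle pair: indices 4,5 = 10,11.
New length odd (11). New median = single middle element.
x = -14: 1 elements are < x, 9 elements are > x.
New sorted list: [-15, -14, -10, -1, 5, 10, 11, 16, 18, 21, 23]
New median = 10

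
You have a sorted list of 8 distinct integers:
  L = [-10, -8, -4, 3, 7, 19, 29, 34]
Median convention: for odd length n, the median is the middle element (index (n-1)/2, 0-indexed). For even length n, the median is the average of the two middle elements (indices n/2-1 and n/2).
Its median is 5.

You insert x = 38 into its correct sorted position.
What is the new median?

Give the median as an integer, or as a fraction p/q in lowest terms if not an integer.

Old list (sorted, length 8): [-10, -8, -4, 3, 7, 19, 29, 34]
Old median = 5
Insert x = 38
Old length even (8). Middle pair: indices 3,4 = 3,7.
New length odd (9). New median = single middle element.
x = 38: 8 elements are < x, 0 elements are > x.
New sorted list: [-10, -8, -4, 3, 7, 19, 29, 34, 38]
New median = 7

Answer: 7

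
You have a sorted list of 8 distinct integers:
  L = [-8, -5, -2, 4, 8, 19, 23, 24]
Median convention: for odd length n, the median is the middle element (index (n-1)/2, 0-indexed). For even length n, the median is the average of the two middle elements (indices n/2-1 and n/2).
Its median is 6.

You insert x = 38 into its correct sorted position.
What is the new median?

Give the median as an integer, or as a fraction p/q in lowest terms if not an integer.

Answer: 8

Derivation:
Old list (sorted, length 8): [-8, -5, -2, 4, 8, 19, 23, 24]
Old median = 6
Insert x = 38
Old length even (8). Middle pair: indices 3,4 = 4,8.
New length odd (9). New median = single middle element.
x = 38: 8 elements are < x, 0 elements are > x.
New sorted list: [-8, -5, -2, 4, 8, 19, 23, 24, 38]
New median = 8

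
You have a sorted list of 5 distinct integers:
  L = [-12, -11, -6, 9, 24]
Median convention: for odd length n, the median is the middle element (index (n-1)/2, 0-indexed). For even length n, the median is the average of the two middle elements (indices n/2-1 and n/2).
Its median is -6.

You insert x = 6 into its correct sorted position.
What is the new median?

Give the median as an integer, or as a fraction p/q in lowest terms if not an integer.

Old list (sorted, length 5): [-12, -11, -6, 9, 24]
Old median = -6
Insert x = 6
Old length odd (5). Middle was index 2 = -6.
New length even (6). New median = avg of two middle elements.
x = 6: 3 elements are < x, 2 elements are > x.
New sorted list: [-12, -11, -6, 6, 9, 24]
New median = 0

Answer: 0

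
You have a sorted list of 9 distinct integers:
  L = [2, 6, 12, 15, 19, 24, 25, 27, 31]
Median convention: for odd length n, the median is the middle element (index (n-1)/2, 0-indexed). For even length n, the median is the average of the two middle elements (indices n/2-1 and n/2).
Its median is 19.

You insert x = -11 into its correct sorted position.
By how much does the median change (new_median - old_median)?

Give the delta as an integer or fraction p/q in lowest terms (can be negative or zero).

Answer: -2

Derivation:
Old median = 19
After inserting x = -11: new sorted = [-11, 2, 6, 12, 15, 19, 24, 25, 27, 31]
New median = 17
Delta = 17 - 19 = -2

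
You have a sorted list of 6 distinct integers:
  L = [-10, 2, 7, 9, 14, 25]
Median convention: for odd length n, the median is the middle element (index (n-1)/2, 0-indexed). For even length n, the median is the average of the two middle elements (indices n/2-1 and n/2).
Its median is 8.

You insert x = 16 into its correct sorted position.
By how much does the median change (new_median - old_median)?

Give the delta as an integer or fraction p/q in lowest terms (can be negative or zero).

Old median = 8
After inserting x = 16: new sorted = [-10, 2, 7, 9, 14, 16, 25]
New median = 9
Delta = 9 - 8 = 1

Answer: 1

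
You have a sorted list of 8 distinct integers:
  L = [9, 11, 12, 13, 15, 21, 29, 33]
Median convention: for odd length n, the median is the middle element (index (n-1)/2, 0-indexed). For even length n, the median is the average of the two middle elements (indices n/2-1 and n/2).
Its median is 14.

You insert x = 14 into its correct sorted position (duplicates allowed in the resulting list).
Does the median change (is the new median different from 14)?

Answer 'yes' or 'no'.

Old median = 14
Insert x = 14
New median = 14
Changed? no

Answer: no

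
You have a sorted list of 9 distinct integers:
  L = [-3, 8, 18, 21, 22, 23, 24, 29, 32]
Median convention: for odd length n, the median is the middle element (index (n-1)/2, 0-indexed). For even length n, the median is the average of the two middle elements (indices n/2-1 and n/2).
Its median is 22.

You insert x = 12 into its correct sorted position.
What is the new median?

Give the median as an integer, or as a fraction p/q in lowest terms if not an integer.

Answer: 43/2

Derivation:
Old list (sorted, length 9): [-3, 8, 18, 21, 22, 23, 24, 29, 32]
Old median = 22
Insert x = 12
Old length odd (9). Middle was index 4 = 22.
New length even (10). New median = avg of two middle elements.
x = 12: 2 elements are < x, 7 elements are > x.
New sorted list: [-3, 8, 12, 18, 21, 22, 23, 24, 29, 32]
New median = 43/2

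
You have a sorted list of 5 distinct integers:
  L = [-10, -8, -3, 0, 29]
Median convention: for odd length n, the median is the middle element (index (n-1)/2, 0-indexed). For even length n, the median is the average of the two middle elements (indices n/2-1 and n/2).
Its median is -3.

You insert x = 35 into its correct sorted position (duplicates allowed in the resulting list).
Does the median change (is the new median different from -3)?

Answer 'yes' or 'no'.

Answer: yes

Derivation:
Old median = -3
Insert x = 35
New median = -3/2
Changed? yes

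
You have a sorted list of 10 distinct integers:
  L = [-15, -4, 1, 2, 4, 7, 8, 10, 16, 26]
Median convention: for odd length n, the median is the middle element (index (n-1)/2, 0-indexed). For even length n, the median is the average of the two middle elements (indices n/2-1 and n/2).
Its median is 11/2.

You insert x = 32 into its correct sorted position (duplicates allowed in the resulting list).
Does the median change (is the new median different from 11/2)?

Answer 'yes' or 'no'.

Old median = 11/2
Insert x = 32
New median = 7
Changed? yes

Answer: yes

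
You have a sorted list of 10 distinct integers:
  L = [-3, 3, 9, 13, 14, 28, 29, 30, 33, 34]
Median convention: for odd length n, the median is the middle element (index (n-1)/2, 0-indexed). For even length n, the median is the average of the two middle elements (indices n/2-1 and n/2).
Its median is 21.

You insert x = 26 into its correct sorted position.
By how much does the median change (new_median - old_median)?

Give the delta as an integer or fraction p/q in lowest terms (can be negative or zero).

Old median = 21
After inserting x = 26: new sorted = [-3, 3, 9, 13, 14, 26, 28, 29, 30, 33, 34]
New median = 26
Delta = 26 - 21 = 5

Answer: 5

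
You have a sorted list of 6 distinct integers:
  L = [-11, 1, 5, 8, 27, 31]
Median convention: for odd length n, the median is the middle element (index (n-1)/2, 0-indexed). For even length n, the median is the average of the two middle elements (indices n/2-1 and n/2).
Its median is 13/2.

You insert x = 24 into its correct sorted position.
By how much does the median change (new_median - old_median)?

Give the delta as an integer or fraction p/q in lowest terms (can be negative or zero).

Old median = 13/2
After inserting x = 24: new sorted = [-11, 1, 5, 8, 24, 27, 31]
New median = 8
Delta = 8 - 13/2 = 3/2

Answer: 3/2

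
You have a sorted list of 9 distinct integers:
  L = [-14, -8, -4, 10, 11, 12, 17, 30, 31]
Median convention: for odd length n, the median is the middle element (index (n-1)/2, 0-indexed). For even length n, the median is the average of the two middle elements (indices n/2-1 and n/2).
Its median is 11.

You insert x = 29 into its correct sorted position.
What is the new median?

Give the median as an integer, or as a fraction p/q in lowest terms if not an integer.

Old list (sorted, length 9): [-14, -8, -4, 10, 11, 12, 17, 30, 31]
Old median = 11
Insert x = 29
Old length odd (9). Middle was index 4 = 11.
New length even (10). New median = avg of two middle elements.
x = 29: 7 elements are < x, 2 elements are > x.
New sorted list: [-14, -8, -4, 10, 11, 12, 17, 29, 30, 31]
New median = 23/2

Answer: 23/2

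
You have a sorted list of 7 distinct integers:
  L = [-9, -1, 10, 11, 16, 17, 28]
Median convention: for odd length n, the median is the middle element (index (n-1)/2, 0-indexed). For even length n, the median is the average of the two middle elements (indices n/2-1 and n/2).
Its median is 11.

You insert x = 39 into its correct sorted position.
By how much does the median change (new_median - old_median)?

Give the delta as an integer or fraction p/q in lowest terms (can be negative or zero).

Old median = 11
After inserting x = 39: new sorted = [-9, -1, 10, 11, 16, 17, 28, 39]
New median = 27/2
Delta = 27/2 - 11 = 5/2

Answer: 5/2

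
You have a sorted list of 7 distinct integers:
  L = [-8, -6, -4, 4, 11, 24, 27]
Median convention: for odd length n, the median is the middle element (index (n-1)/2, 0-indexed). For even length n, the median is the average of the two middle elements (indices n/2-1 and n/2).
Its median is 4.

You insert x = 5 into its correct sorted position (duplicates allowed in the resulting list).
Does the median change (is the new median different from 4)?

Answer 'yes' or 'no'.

Answer: yes

Derivation:
Old median = 4
Insert x = 5
New median = 9/2
Changed? yes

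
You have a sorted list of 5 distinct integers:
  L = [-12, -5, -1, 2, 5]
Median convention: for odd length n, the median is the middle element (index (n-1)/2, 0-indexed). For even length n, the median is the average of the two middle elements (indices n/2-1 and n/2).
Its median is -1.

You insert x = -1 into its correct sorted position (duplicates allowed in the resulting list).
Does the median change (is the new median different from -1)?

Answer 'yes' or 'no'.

Old median = -1
Insert x = -1
New median = -1
Changed? no

Answer: no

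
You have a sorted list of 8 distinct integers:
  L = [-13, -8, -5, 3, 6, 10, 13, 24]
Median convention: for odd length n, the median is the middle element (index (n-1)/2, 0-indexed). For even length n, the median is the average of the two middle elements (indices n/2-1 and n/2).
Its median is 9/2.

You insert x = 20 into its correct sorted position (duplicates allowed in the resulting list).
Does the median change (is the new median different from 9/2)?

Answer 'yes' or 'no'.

Answer: yes

Derivation:
Old median = 9/2
Insert x = 20
New median = 6
Changed? yes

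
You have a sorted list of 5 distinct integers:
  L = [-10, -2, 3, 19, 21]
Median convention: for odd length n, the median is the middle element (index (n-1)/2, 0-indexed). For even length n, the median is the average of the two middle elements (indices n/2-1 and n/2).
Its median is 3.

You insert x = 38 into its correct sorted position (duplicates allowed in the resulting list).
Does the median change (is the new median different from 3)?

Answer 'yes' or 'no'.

Old median = 3
Insert x = 38
New median = 11
Changed? yes

Answer: yes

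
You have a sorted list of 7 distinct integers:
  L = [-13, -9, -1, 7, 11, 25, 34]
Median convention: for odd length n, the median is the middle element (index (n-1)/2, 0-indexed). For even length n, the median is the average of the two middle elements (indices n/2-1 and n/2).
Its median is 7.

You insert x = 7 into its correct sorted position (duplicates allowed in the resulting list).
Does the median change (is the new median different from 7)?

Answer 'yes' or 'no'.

Old median = 7
Insert x = 7
New median = 7
Changed? no

Answer: no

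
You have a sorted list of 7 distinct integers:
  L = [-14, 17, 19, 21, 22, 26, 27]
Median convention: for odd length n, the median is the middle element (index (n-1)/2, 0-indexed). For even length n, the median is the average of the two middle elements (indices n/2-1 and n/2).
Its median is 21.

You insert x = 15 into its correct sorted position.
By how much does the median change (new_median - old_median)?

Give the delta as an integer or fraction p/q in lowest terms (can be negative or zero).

Old median = 21
After inserting x = 15: new sorted = [-14, 15, 17, 19, 21, 22, 26, 27]
New median = 20
Delta = 20 - 21 = -1

Answer: -1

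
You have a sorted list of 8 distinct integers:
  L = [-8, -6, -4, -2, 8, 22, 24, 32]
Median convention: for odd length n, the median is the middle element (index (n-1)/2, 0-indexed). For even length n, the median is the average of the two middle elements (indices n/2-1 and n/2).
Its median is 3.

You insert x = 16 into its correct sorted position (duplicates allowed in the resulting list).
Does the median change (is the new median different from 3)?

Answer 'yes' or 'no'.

Answer: yes

Derivation:
Old median = 3
Insert x = 16
New median = 8
Changed? yes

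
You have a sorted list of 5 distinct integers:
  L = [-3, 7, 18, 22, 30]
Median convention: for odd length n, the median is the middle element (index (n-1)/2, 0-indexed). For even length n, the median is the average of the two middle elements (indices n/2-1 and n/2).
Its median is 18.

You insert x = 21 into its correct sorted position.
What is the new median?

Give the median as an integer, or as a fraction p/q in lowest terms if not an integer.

Answer: 39/2

Derivation:
Old list (sorted, length 5): [-3, 7, 18, 22, 30]
Old median = 18
Insert x = 21
Old length odd (5). Middle was index 2 = 18.
New length even (6). New median = avg of two middle elements.
x = 21: 3 elements are < x, 2 elements are > x.
New sorted list: [-3, 7, 18, 21, 22, 30]
New median = 39/2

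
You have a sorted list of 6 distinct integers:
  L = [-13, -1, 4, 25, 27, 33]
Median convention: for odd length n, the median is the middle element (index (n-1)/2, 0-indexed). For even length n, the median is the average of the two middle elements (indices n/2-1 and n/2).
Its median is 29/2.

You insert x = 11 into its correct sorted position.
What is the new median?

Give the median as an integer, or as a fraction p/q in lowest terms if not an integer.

Old list (sorted, length 6): [-13, -1, 4, 25, 27, 33]
Old median = 29/2
Insert x = 11
Old length even (6). Middle pair: indices 2,3 = 4,25.
New length odd (7). New median = single middle element.
x = 11: 3 elements are < x, 3 elements are > x.
New sorted list: [-13, -1, 4, 11, 25, 27, 33]
New median = 11

Answer: 11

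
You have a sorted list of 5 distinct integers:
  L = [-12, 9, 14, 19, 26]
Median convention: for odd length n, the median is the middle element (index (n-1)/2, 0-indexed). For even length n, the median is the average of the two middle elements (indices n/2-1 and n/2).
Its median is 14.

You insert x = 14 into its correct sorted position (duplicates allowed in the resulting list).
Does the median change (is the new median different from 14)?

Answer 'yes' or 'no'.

Old median = 14
Insert x = 14
New median = 14
Changed? no

Answer: no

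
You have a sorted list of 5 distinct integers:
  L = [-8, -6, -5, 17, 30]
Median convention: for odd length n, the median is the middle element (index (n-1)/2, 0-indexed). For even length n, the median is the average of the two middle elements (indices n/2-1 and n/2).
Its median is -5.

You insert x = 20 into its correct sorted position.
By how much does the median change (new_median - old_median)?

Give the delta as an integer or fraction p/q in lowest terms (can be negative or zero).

Answer: 11

Derivation:
Old median = -5
After inserting x = 20: new sorted = [-8, -6, -5, 17, 20, 30]
New median = 6
Delta = 6 - -5 = 11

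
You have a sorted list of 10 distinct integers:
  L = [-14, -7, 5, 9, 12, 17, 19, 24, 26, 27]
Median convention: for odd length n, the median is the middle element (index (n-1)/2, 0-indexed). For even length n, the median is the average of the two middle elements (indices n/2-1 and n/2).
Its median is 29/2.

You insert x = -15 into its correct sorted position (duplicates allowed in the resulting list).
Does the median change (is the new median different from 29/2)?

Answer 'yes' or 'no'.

Answer: yes

Derivation:
Old median = 29/2
Insert x = -15
New median = 12
Changed? yes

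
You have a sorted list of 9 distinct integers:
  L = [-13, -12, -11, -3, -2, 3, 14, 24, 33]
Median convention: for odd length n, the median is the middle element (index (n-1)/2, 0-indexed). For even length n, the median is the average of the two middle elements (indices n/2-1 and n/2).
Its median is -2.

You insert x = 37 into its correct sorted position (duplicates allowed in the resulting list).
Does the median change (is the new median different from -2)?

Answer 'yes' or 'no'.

Old median = -2
Insert x = 37
New median = 1/2
Changed? yes

Answer: yes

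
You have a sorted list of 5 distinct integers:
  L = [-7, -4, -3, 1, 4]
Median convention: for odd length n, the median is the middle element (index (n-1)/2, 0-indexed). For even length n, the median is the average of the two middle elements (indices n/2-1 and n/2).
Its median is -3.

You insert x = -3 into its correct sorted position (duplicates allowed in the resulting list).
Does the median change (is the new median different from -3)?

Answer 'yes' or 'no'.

Old median = -3
Insert x = -3
New median = -3
Changed? no

Answer: no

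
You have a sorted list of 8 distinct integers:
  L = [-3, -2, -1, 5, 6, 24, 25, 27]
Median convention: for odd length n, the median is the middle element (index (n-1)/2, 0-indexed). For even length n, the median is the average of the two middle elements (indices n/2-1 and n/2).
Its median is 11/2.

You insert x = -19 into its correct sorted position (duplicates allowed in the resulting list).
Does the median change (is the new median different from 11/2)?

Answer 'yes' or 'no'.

Old median = 11/2
Insert x = -19
New median = 5
Changed? yes

Answer: yes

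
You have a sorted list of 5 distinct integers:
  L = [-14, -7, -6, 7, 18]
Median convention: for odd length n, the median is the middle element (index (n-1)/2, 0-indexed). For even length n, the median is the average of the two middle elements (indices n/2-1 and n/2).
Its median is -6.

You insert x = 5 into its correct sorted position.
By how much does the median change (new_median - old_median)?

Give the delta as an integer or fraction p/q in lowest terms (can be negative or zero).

Old median = -6
After inserting x = 5: new sorted = [-14, -7, -6, 5, 7, 18]
New median = -1/2
Delta = -1/2 - -6 = 11/2

Answer: 11/2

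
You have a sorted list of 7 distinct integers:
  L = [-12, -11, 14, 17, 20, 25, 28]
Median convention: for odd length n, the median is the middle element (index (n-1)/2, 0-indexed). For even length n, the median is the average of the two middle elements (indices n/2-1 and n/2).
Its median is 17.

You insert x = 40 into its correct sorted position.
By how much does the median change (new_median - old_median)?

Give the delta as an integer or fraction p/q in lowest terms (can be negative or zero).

Answer: 3/2

Derivation:
Old median = 17
After inserting x = 40: new sorted = [-12, -11, 14, 17, 20, 25, 28, 40]
New median = 37/2
Delta = 37/2 - 17 = 3/2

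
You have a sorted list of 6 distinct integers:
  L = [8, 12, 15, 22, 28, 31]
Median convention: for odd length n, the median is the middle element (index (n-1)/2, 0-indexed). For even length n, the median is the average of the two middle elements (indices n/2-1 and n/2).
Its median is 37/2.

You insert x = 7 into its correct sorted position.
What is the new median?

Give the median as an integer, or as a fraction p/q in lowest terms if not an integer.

Old list (sorted, length 6): [8, 12, 15, 22, 28, 31]
Old median = 37/2
Insert x = 7
Old length even (6). Middle pair: indices 2,3 = 15,22.
New length odd (7). New median = single middle element.
x = 7: 0 elements are < x, 6 elements are > x.
New sorted list: [7, 8, 12, 15, 22, 28, 31]
New median = 15

Answer: 15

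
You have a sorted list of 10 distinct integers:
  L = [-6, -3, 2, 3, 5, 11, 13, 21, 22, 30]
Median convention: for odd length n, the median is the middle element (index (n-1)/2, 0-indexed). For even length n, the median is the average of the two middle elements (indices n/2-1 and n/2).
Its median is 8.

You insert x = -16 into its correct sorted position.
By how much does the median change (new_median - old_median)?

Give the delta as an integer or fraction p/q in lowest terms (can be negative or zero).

Answer: -3

Derivation:
Old median = 8
After inserting x = -16: new sorted = [-16, -6, -3, 2, 3, 5, 11, 13, 21, 22, 30]
New median = 5
Delta = 5 - 8 = -3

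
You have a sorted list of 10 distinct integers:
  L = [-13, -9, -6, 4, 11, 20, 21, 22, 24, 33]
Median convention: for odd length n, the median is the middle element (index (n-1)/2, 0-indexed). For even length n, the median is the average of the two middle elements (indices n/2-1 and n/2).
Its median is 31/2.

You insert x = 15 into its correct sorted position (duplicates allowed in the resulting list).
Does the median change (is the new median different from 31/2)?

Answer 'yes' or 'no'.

Old median = 31/2
Insert x = 15
New median = 15
Changed? yes

Answer: yes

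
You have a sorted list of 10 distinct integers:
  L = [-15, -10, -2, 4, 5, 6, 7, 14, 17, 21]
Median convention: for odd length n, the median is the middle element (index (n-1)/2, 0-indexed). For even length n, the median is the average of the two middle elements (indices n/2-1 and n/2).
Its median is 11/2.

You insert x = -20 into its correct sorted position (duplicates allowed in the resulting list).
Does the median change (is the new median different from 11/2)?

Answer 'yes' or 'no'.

Old median = 11/2
Insert x = -20
New median = 5
Changed? yes

Answer: yes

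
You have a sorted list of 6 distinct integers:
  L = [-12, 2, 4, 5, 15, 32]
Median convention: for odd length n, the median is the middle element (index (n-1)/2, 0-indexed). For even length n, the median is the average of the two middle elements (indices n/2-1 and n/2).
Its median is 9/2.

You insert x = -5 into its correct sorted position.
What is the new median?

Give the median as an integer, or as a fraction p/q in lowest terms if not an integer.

Answer: 4

Derivation:
Old list (sorted, length 6): [-12, 2, 4, 5, 15, 32]
Old median = 9/2
Insert x = -5
Old length even (6). Middle pair: indices 2,3 = 4,5.
New length odd (7). New median = single middle element.
x = -5: 1 elements are < x, 5 elements are > x.
New sorted list: [-12, -5, 2, 4, 5, 15, 32]
New median = 4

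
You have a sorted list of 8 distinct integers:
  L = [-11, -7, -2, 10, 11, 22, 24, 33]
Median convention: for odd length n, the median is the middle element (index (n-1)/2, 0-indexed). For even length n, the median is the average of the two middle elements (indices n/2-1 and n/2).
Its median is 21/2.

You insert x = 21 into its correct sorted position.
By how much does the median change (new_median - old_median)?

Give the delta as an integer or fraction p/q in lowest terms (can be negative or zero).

Answer: 1/2

Derivation:
Old median = 21/2
After inserting x = 21: new sorted = [-11, -7, -2, 10, 11, 21, 22, 24, 33]
New median = 11
Delta = 11 - 21/2 = 1/2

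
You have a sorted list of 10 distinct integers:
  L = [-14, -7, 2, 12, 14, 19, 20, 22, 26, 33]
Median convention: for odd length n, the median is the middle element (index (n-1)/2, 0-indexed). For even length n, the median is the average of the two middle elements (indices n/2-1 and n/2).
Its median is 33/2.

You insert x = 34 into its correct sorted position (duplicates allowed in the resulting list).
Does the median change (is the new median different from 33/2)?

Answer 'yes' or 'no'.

Old median = 33/2
Insert x = 34
New median = 19
Changed? yes

Answer: yes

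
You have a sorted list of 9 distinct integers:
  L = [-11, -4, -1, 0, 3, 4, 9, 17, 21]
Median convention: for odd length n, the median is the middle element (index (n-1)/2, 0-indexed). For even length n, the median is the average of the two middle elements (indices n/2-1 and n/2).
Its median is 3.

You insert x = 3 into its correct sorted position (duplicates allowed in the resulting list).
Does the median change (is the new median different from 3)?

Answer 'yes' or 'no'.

Answer: no

Derivation:
Old median = 3
Insert x = 3
New median = 3
Changed? no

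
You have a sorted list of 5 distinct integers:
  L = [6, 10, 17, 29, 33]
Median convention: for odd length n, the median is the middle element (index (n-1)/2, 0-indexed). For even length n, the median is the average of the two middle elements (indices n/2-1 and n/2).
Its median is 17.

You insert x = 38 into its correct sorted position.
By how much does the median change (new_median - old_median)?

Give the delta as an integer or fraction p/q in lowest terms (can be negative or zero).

Answer: 6

Derivation:
Old median = 17
After inserting x = 38: new sorted = [6, 10, 17, 29, 33, 38]
New median = 23
Delta = 23 - 17 = 6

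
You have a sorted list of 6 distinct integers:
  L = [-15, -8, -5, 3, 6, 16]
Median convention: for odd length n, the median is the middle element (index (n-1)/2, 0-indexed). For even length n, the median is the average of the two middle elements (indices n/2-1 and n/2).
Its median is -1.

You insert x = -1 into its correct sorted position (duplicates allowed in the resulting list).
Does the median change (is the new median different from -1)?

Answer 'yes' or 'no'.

Old median = -1
Insert x = -1
New median = -1
Changed? no

Answer: no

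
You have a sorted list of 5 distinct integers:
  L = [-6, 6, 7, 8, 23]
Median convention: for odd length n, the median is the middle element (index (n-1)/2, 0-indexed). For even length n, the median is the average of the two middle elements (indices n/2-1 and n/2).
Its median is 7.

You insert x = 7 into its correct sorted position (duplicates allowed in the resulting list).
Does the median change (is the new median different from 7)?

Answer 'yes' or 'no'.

Answer: no

Derivation:
Old median = 7
Insert x = 7
New median = 7
Changed? no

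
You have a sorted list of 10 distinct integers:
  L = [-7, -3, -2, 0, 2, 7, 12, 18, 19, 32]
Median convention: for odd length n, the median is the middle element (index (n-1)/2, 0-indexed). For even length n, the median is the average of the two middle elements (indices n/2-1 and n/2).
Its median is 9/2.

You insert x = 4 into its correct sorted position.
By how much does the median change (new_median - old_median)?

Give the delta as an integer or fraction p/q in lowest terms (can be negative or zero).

Answer: -1/2

Derivation:
Old median = 9/2
After inserting x = 4: new sorted = [-7, -3, -2, 0, 2, 4, 7, 12, 18, 19, 32]
New median = 4
Delta = 4 - 9/2 = -1/2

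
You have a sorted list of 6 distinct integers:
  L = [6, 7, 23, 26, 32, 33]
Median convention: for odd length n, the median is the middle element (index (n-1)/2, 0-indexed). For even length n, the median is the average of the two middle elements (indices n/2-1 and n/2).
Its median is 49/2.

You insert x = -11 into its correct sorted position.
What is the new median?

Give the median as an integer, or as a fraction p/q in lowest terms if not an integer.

Answer: 23

Derivation:
Old list (sorted, length 6): [6, 7, 23, 26, 32, 33]
Old median = 49/2
Insert x = -11
Old length even (6). Middle pair: indices 2,3 = 23,26.
New length odd (7). New median = single middle element.
x = -11: 0 elements are < x, 6 elements are > x.
New sorted list: [-11, 6, 7, 23, 26, 32, 33]
New median = 23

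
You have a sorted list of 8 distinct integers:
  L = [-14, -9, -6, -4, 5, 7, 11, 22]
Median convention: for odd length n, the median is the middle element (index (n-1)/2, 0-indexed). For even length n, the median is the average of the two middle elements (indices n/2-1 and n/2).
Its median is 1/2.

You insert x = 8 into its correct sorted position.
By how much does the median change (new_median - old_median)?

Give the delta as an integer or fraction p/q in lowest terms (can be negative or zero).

Old median = 1/2
After inserting x = 8: new sorted = [-14, -9, -6, -4, 5, 7, 8, 11, 22]
New median = 5
Delta = 5 - 1/2 = 9/2

Answer: 9/2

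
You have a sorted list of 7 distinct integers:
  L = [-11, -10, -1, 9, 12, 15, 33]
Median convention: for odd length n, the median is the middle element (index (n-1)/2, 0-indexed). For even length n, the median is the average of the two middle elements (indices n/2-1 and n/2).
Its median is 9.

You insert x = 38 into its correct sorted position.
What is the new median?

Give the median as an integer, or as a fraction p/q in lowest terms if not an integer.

Answer: 21/2

Derivation:
Old list (sorted, length 7): [-11, -10, -1, 9, 12, 15, 33]
Old median = 9
Insert x = 38
Old length odd (7). Middle was index 3 = 9.
New length even (8). New median = avg of two middle elements.
x = 38: 7 elements are < x, 0 elements are > x.
New sorted list: [-11, -10, -1, 9, 12, 15, 33, 38]
New median = 21/2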